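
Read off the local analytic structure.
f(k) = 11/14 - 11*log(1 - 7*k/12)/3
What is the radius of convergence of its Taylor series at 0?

The radius of convergence is 12/7.

Branch term (-11/3)*log(1 - k/(12/7)): its argument vanishes at k = 12/7, a logarithmic branch point, modulus 12/7.
The radius of convergence is the smallest modulus among the singular points: 12/7.


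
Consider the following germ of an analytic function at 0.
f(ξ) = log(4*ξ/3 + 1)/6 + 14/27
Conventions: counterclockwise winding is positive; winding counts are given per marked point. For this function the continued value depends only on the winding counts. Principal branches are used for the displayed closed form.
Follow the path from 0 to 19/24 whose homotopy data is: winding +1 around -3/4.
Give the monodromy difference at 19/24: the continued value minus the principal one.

The rational part is single-valued and drops out of the difference; each branch term changes only by its own monodromy.
(1/6)*log(1 - ξ/(-3/4)): each positive loop around -3/4 adds 2*pi*i to the log, so winding +1 contributes (1/6)*(1)*2*pi*i = (1/3)*pi*i.
Summing the contributions at ξ = 19/24 gives (1/3)*pi*i.

Continued minus principal equals (1/3)*pi*i.


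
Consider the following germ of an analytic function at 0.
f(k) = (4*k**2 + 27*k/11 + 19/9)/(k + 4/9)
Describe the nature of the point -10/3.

Denominator factors: k + 4/9 = -26/9 at k = -10/3 — none vanishes.
So the germ continues analytically to -10/3.

The point is a regular point.


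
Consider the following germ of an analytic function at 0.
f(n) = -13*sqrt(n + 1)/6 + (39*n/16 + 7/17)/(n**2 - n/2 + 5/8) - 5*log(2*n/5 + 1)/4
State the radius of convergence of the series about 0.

The radius of convergence is (1/4)*sqrt(10).

Denominator factor (n**2 - n/2 + 5/8): discriminant -9/4, complex-conjugate roots (1/4) + (3/4)*i and (1/4) - (3/4)*i; poles of order 1, moduli (1/4)*sqrt(10) and (1/4)*sqrt(10).
Branch term (-13/6)*sqrt(1 - n/(-1)): its argument vanishes at n = -1, a square-root branch point, modulus 1.
Branch term (-5/4)*log(1 - n/(-5/2)): its argument vanishes at n = -5/2, a logarithmic branch point, modulus 5/2.
The radius of convergence is the smallest modulus among the singular points: (1/4)*sqrt(10).


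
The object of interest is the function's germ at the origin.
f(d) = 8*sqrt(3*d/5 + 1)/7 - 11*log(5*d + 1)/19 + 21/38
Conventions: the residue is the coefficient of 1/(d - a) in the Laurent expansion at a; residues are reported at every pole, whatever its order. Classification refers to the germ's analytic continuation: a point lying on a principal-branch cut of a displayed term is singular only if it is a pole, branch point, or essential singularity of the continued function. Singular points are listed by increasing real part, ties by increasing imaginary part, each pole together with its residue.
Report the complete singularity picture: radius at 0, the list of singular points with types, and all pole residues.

Branch term (8/7)*sqrt(1 - d/(-5/3)): its argument vanishes at d = -5/3, a square-root branch point, modulus 5/3.
Branch term (-11/19)*log(1 - d/(-1/5)): its argument vanishes at d = -1/5, a logarithmic branch point, modulus 1/5.
The radius of convergence is the smallest modulus among the singular points: 1/5.
List the singular points by increasing real part (a conjugate pair: the negative imaginary part first).

Radius of convergence at 0: 1/5.
At -5/3: an algebraic (square-root) branch point.
At -1/5: a logarithmic branch point.


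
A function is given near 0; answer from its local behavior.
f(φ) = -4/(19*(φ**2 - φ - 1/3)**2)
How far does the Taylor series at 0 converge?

The radius of convergence is -1/2 + (1/6)*sqrt(21).

Denominator factor (φ**2 - φ - 1/3)^2: discriminant 7/3, real irrational roots 1/2 + (1/6)*sqrt(21) and 1/2 - (1/6)*sqrt(21); poles of order 2, moduli 1/2 + (1/6)*sqrt(21) and -1/2 + (1/6)*sqrt(21).
The radius of convergence is the smallest modulus among the singular points: -1/2 + (1/6)*sqrt(21).


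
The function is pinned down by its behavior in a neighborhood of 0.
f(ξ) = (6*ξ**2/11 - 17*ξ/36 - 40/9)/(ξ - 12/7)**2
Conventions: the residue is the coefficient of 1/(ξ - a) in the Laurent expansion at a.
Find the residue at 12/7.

The residue is 3875/2772.

At the order-2 pole 12/7 set g(ξ) = (ξ - (12/7))^2*f(ξ) = 6*ξ**2/11 - 17*ξ/36 - 40/9.
Order-2 pole: residue = g'(a); g'(12/7) = 3875/2772, so the residue is 3875/2772.


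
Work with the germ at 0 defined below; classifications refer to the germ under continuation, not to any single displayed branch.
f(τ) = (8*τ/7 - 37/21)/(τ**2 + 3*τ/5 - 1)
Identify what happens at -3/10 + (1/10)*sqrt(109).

The point is a pole of order 1.

The denominator factor τ**2 + 3*τ/5 - 1 vanishes at -3/10 + (1/10)*sqrt(109) and appears to the power 1; the numerator there equals -221/105 + (4/35)*sqrt(109), nonzero, and no other factor vanishes.
Hence a pole whose order is the multiplicity, 1.


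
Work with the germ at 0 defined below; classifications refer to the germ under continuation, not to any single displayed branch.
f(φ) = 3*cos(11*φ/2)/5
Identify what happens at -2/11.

There is no denominator, hence no pole anywhere.
The factor cos(11*φ/2) is entire.
So the germ continues analytically to -2/11.

The point is a regular point.


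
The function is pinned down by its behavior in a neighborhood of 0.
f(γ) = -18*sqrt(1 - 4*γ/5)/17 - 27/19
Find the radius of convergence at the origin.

The radius of convergence is 5/4.

Branch term (-18/17)*sqrt(1 - γ/(5/4)): its argument vanishes at γ = 5/4, a square-root branch point, modulus 5/4.
The radius of convergence is the smallest modulus among the singular points: 5/4.


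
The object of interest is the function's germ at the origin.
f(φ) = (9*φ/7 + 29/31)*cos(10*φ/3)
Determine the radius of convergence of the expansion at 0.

The radius of convergence is infinite.

The factor cos(10*φ/3) is entire and contributes no finite singular point.
The polynomial part has no poles.
No finite singular points: the Taylor series at 0 converges everywhere.


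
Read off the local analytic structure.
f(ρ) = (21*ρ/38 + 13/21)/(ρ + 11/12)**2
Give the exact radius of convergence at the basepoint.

The radius of convergence is 11/12.

Denominator factor (ρ + 11/12)^2: pole of order 2 at -11/12, modulus 11/12.
The radius of convergence is the smallest modulus among the singular points: 11/12.


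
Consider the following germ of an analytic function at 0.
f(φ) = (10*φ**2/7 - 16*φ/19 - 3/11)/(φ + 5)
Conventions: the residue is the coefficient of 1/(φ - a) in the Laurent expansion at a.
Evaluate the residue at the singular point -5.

The residue is 58011/1463.

At the order-1 pole -5 set g(φ) = (φ - (-5))*f(φ) = 10*φ**2/7 - 16*φ/19 - 3/11.
Simple pole: residue = g(a) at a = -5, which is 58011/1463.


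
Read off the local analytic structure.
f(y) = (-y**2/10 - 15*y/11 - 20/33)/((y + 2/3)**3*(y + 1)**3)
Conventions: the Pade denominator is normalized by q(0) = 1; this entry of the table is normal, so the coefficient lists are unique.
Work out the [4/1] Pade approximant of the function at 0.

Taylor coefficients needed (expand at 0): a_0 = -45/22, a_1 = 945/88, a_2 = -14661/440, a_3 = 27531/352, a_4 = -16497/110, a_5 = 333261/1408.
Write the denominator as Q(y) = 1 + q1*y. Requiring Q*f - P = O(y^6) with deg P <= 4 kills the coefficients of y^5..y^5 in Q*f:
  y^5: a_5 + q1*a_4 = 0, i.e. 333261/1408 + (-16497/110)*q1 = 0.
Solving this linear system: q1 = 61715/39104.
The numerator is Q*f truncated at degree 4: P0 = a_0 = -45/22; P1 = a_1 + q1*a_0 = 6461145/860288; P2 = a_2 + q1*a_1 = -281700369/17205760; P3 = a_3 + q1*a_2 = 88182333/3441152; P4 = a_4 + q1*a_3 = -1826200683/68823040.

The Pade approximant has numerator coefficients [-45/22, 6461145/860288, -281700369/17205760, 88182333/3441152, -1826200683/68823040]; denominator coefficients [1, 61715/39104].


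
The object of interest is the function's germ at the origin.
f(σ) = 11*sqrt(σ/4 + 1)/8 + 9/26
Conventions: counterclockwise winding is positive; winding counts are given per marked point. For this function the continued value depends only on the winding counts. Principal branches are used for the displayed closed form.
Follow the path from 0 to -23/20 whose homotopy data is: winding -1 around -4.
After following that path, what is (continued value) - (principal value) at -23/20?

Continued minus principal equals -(11/80)*sqrt(285).

The rational part is single-valued and drops out of the difference; each branch term changes only by its own monodromy.
(11/8)*sqrt(1 - σ/(-4)): winding -1 is odd, the square root flips sign, contributing -2*(11/8)*sqrt(1 - (-23/20)/(-4)) = -2*(11/8)*sqrt(57/80) = -(11/80)*sqrt(285).
Summing the contributions at σ = -23/20 gives -(11/80)*sqrt(285).


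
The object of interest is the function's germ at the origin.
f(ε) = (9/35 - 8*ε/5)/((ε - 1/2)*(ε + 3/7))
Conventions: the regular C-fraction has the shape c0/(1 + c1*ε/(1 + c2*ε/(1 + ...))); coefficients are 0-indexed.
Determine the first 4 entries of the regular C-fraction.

Taylor coefficients (expand at 0): a_0 = -6/5, a_1 = 118/15, a_2 = -74/9, a_3 = 5326/135.
c0 = a_0 = -6/5. Peel one level at a time: if S = 1 + c*ε/S' with S'(0) = 1, then c is the ε-coefficient of S and S' = c*ε/(S - 1).
S_1 = c0/f = 1 + (59/9)*ε + (2926/81)*ε^2 + ...; c1 = 59/9.
S_2 = c1*ε/(S_1 - 1) = 1 + (-2926/531)*ε + (-40964/10443)*ε^2 + ...; c2 = -2926/531.
S_3 = c2*ε/(S_2 - 1) = 1 + (-42/59)*ε + ...; c3 = -42/59.

The regular C-fraction coefficients are [-6/5, 59/9, -2926/531, -42/59].


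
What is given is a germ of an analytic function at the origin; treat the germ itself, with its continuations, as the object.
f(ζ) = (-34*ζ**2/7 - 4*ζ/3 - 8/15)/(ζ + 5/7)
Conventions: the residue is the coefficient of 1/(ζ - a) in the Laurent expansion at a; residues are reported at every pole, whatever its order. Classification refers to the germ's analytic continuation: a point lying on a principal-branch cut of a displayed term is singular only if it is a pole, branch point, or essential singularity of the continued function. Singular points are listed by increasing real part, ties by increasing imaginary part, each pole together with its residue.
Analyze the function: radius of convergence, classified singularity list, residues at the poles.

Radius of convergence at 0: 5/7.
At -5/7: a pole of order 1; residue -10594/5145.

Denominator factor (ζ + 5/7): pole of order 1 at -5/7, modulus 5/7.
The radius of convergence is the smallest modulus among the singular points: 5/7.
At the order-1 pole -5/7 set g(ζ) = (ζ - (-5/7))*f(ζ) = -34*ζ**2/7 - 4*ζ/3 - 8/15.
Simple pole: residue = g(a) at a = -5/7, which is -10594/5145.


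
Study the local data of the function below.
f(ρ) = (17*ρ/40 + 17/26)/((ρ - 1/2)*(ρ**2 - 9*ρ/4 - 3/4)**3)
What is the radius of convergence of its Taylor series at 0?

The radius of convergence is -9/8 + (1/8)*sqrt(129).

Denominator factor (ρ**2 - 9*ρ/4 - 3/4)^3: discriminant 129/16, real irrational roots 9/8 + (1/8)*sqrt(129) and 9/8 - (1/8)*sqrt(129); poles of order 3, moduli 9/8 + (1/8)*sqrt(129) and -9/8 + (1/8)*sqrt(129).
Denominator factor (ρ - 1/2): pole of order 1 at 1/2, modulus 1/2.
The radius of convergence is the smallest modulus among the singular points: -9/8 + (1/8)*sqrt(129).


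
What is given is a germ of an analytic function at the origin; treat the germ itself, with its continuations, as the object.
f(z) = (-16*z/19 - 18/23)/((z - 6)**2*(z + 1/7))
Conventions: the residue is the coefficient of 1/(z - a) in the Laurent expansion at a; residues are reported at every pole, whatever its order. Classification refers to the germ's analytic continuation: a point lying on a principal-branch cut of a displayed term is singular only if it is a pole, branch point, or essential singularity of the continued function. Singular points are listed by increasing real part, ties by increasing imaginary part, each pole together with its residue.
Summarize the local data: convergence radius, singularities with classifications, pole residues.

Denominator factor (z - 6)^2: pole of order 2 at 6, modulus 6.
Denominator factor (z + 1/7): pole of order 1 at -1/7, modulus 1/7.
The radius of convergence is the smallest modulus among the singular points: 1/7.
At the order-1 pole -1/7 set g(z) = (z - (-1/7))*f(z) = (-16*z/19 - 18/23)/(z - 6)**2.
Simple pole: residue = g(a) at a = -1/7, which is -14182/808013.
At the order-2 pole 6 set g(z) = (z - (6))^2*f(z) = (-16*z/19 - 18/23)/(z + 1/7).
Order-2 pole: residue = g'(a); g'(6) = 14182/808013, so the residue is 14182/808013.
List the singular points by increasing real part (a conjugate pair: the negative imaginary part first).

Radius of convergence at 0: 1/7.
At -1/7: a pole of order 1; residue -14182/808013.
At 6: a pole of order 2; residue 14182/808013.


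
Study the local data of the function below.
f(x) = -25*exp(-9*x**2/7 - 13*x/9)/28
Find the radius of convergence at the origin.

The radius of convergence is infinite.

The factor exp(-9*x**2/7 - 13*x/9) is entire and contributes no finite singular point.
The polynomial part has no poles.
No finite singular points: the Taylor series at 0 converges everywhere.


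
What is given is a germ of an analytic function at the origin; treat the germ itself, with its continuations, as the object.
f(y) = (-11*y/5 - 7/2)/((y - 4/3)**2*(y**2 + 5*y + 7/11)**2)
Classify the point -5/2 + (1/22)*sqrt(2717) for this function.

The denominator factor y**2 + 5*y + 7/11 vanishes at -5/2 + (1/22)*sqrt(2717) and appears to the power 2; the numerator there equals 2 - (1/10)*sqrt(2717), nonzero, and no other factor vanishes.
Hence a pole whose order is the multiplicity, 2.

The point is a pole of order 2.


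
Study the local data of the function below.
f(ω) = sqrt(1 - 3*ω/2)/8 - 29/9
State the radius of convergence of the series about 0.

The radius of convergence is 2/3.

Branch term (1/8)*sqrt(1 - ω/(2/3)): its argument vanishes at ω = 2/3, a square-root branch point, modulus 2/3.
The radius of convergence is the smallest modulus among the singular points: 2/3.


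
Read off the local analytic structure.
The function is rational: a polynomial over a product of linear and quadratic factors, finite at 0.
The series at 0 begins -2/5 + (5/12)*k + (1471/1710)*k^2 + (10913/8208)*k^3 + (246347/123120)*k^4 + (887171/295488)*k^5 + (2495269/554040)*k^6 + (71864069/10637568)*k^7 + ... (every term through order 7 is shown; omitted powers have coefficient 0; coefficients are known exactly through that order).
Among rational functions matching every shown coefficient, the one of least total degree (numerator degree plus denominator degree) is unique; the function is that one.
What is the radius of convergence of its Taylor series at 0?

No rational of total degree below 4 reproduces all 8 coefficients; solving the [2/2] Pade equations on them gives f(k) = (5*k**2/19 + 13*k/3 - 8/5)/((k - 6)*(k - 2/3)), whose expansion matches every shown term.
Denominator factor (k - 2/3): pole of order 1 at 2/3, modulus 2/3.
Denominator factor (k - 6): pole of order 1 at 6, modulus 6.
The radius of convergence is the smallest modulus among the singular points: 2/3.

The radius of convergence is 2/3.


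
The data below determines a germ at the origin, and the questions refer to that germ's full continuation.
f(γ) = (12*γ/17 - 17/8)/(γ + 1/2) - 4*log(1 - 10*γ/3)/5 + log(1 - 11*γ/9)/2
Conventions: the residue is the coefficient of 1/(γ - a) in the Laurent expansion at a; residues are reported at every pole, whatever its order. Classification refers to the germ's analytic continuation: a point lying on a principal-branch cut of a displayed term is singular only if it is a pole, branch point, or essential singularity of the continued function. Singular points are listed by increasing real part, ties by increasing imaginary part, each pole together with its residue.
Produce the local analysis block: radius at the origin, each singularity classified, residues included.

Denominator factor (γ + 1/2): pole of order 1 at -1/2, modulus 1/2.
Branch term (1/2)*log(1 - γ/(9/11)): its argument vanishes at γ = 9/11, a logarithmic branch point, modulus 9/11.
Branch term (-4/5)*log(1 - γ/(3/10)): its argument vanishes at γ = 3/10, a logarithmic branch point, modulus 3/10.
The radius of convergence is the smallest modulus among the singular points: 3/10.
The branch terms are analytic at -1/2 and contribute nothing to the residue; only the rational part matters.
At the order-1 pole -1/2 set g(γ) = (γ - (-1/2))*(rational part) = 12*γ/17 - 17/8.
Simple pole: residue = g(a) at a = -1/2, which is -337/136.
List the singular points by increasing real part (a conjugate pair: the negative imaginary part first).

Radius of convergence at 0: 3/10.
At -1/2: a pole of order 1; residue -337/136.
At 3/10: a logarithmic branch point.
At 9/11: a logarithmic branch point.


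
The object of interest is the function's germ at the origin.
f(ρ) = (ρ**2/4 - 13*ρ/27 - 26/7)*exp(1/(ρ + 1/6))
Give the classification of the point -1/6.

The point is an essential singularity.

The exponent 1/(ρ - (-1/6)) has a pole at -1/6, so exp(1/(ρ - (-1/6))) takes every nonzero value near it: an essential singularity (not a pole of any order).


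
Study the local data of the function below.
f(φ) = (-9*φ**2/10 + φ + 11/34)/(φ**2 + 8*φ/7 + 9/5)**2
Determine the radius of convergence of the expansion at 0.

The radius of convergence is (3/5)*sqrt(5).

Denominator factor (φ**2 + 8*φ/7 + 9/5)^2: discriminant -1444/245, complex-conjugate roots (-4/7) + ((19/35)*sqrt(5))*i and (-4/7) - ((19/35)*sqrt(5))*i; poles of order 2, moduli (3/5)*sqrt(5) and (3/5)*sqrt(5).
The radius of convergence is the smallest modulus among the singular points: (3/5)*sqrt(5).


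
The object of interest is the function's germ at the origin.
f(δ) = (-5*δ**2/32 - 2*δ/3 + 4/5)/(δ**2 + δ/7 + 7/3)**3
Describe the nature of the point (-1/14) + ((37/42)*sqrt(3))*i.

The denominator factor δ**2 + δ/7 + 7/3 vanishes at (-1/14) + ((37/42)*sqrt(3))*i and appears to the power 3; the numerator there equals (56947/47040) - ((16021/28224)*sqrt(3))*i, nonzero, and no other factor vanishes.
Hence a pole whose order is the multiplicity, 3.

The point is a pole of order 3.


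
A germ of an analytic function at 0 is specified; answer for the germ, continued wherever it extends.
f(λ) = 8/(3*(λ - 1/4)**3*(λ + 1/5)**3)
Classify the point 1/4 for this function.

The denominator factor λ - 1/4 vanishes at 1/4 and appears to the power 3; the numerator there equals 8/3, nonzero, and no other factor vanishes.
Hence a pole whose order is the multiplicity, 3.

The point is a pole of order 3.


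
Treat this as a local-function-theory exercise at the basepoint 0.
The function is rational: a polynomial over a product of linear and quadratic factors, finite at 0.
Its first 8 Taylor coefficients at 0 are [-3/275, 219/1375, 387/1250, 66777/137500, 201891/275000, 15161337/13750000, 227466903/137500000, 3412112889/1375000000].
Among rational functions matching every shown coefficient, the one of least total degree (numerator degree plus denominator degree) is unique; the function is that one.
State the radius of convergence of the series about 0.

The radius of convergence is 2/3.

No rational of total degree below 4 reproduces all 8 coefficients; solving the [1/3] Pade equations on them gives f(ω) = (2/11 - 3*ω)/((ω - 5)**2*(ω - 2/3)), whose expansion matches every shown term.
Denominator factor (ω - 5)^2: pole of order 2 at 5, modulus 5.
Denominator factor (ω - 2/3): pole of order 1 at 2/3, modulus 2/3.
The radius of convergence is the smallest modulus among the singular points: 2/3.


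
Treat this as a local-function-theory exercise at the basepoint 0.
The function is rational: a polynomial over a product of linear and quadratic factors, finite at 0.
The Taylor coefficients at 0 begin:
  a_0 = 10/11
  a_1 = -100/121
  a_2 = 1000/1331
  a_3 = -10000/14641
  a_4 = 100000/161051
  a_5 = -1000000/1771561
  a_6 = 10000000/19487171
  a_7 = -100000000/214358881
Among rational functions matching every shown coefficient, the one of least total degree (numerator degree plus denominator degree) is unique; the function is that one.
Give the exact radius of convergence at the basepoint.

The radius of convergence is 11/10.

No rational of total degree below 1 reproduces all 8 coefficients; solving the [0/1] Pade equations on them gives f(x) = 1/(x + 11/10), whose expansion matches every shown term.
Denominator factor (x + 11/10): pole of order 1 at -11/10, modulus 11/10.
The radius of convergence is the smallest modulus among the singular points: 11/10.


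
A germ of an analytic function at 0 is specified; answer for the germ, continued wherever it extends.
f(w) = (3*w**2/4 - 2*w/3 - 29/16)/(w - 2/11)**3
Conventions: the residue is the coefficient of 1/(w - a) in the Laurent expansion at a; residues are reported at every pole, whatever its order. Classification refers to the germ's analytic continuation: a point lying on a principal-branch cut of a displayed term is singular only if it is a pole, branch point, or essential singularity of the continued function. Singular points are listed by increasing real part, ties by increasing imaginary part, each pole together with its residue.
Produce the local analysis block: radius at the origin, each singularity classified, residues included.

Radius of convergence at 0: 2/11.
At 2/11: a pole of order 3; residue 3/4.

Denominator factor (w - 2/11)^3: pole of order 3 at 2/11, modulus 2/11.
The radius of convergence is the smallest modulus among the singular points: 2/11.
At the order-3 pole 2/11 set g(w) = (w - (2/11))^3*f(w) = 3*w**2/4 - 2*w/3 - 29/16.
Order-3 pole: residue = g''(a)/2; g''(2/11) = 3/2, so the residue is 3/4.


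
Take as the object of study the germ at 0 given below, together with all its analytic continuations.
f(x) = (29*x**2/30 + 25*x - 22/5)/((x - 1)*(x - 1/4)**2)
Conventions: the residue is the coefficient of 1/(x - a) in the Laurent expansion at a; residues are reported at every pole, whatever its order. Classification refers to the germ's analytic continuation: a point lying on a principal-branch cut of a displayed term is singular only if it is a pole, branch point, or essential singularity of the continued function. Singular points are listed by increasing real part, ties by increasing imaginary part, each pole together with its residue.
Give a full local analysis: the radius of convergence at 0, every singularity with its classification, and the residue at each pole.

Radius of convergence at 0: 1/4.
At 1/4: a pole of order 2; residue -10091/270.
At 1: a pole of order 1; residue 5176/135.

Denominator factor (x - 1): pole of order 1 at 1, modulus 1.
Denominator factor (x - 1/4)^2: pole of order 2 at 1/4, modulus 1/4.
The radius of convergence is the smallest modulus among the singular points: 1/4.
At the order-2 pole 1/4 set g(x) = (x - (1/4))^2*f(x) = (29*x**2/30 + 25*x - 22/5)/(x - 1).
Order-2 pole: residue = g'(a); g'(1/4) = -10091/270, so the residue is -10091/270.
At the order-1 pole 1 set g(x) = (x - (1))*f(x) = (29*x**2/30 + 25*x - 22/5)/(x - 1/4)**2.
Simple pole: residue = g(a) at a = 1, which is 5176/135.
List the singular points by increasing real part (a conjugate pair: the negative imaginary part first).


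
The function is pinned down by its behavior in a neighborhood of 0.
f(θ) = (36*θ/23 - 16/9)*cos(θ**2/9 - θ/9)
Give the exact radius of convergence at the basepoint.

The radius of convergence is infinite.

The factor cos(θ**2/9 - θ/9) is entire and contributes no finite singular point.
The polynomial part has no poles.
No finite singular points: the Taylor series at 0 converges everywhere.


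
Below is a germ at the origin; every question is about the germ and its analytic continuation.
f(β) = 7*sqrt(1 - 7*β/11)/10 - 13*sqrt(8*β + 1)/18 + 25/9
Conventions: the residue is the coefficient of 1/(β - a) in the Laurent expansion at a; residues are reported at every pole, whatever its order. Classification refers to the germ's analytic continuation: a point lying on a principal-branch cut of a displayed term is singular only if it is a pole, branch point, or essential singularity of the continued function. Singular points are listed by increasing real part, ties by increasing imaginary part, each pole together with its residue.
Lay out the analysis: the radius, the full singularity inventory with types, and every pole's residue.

Radius of convergence at 0: 1/8.
At -1/8: an algebraic (square-root) branch point.
At 11/7: an algebraic (square-root) branch point.

Branch term (-13/18)*sqrt(1 - β/(-1/8)): its argument vanishes at β = -1/8, a square-root branch point, modulus 1/8.
Branch term (7/10)*sqrt(1 - β/(11/7)): its argument vanishes at β = 11/7, a square-root branch point, modulus 11/7.
The radius of convergence is the smallest modulus among the singular points: 1/8.
List the singular points by increasing real part (a conjugate pair: the negative imaginary part first).


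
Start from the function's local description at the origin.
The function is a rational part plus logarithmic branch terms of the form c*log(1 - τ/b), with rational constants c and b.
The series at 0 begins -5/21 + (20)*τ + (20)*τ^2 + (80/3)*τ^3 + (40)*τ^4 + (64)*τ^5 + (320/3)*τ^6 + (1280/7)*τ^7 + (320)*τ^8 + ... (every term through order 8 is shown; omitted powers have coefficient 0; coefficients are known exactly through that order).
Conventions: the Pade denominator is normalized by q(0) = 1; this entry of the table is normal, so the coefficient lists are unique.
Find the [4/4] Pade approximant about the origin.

The Pade approximant has numerator coefficients [-5/21, 440/21, -3000/49, 7360/147, -1408/147]; denominator coefficients [1, -4, 36/7, -16/7, 8/35].

Taylor coefficients needed (read off): a_0 = -5/21, a_1 = 20, a_2 = 20, a_3 = 80/3, a_4 = 40, a_5 = 64, a_6 = 320/3, a_7 = 1280/7, a_8 = 320.
Write the denominator as Q(τ) = 1 + q1*τ + q2*τ^2 + q3*τ^3 + q4*τ^4. Requiring Q*f - P = O(τ^9) with deg P <= 4 kills the coefficients of τ^5..τ^8 in Q*f:
  τ^5: a_5 + q1*a_4 + q2*a_3 + q3*a_2 + q4*a_1 = 0, i.e. 64 + (40)*q1 + (80/3)*q2 + (20)*q3 + (20)*q4 = 0.
  τ^6: a_6 + q1*a_5 + q2*a_4 + q3*a_3 + q4*a_2 = 0, i.e. 320/3 + (64)*q1 + (40)*q2 + (80/3)*q3 + (20)*q4 = 0.
  τ^7: a_7 + q1*a_6 + q2*a_5 + q3*a_4 + q4*a_3 = 0, i.e. 1280/7 + (320/3)*q1 + (64)*q2 + (40)*q3 + (80/3)*q4 = 0.
  τ^8: a_8 + q1*a_7 + q2*a_6 + q3*a_5 + q4*a_4 = 0, i.e. 320 + (1280/7)*q1 + (320/3)*q2 + (64)*q3 + (40)*q4 = 0.
Solving this linear system: q1 = -4, q2 = 36/7, q3 = -16/7, q4 = 8/35.
The numerator is Q*f truncated at degree 4: P0 = a_0 = -5/21; P1 = a_1 + q1*a_0 = 440/21; P2 = a_2 + q1*a_1 + q2*a_0 = -3000/49; P3 = a_3 + q1*a_2 + q2*a_1 + q3*a_0 = 7360/147; P4 = a_4 + q1*a_3 + q2*a_2 + q3*a_1 + q4*a_0 = -1408/147.


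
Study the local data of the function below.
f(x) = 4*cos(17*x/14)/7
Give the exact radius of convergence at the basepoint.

The factor cos(17*x/14) is entire and contributes no finite singular point.
The polynomial part has no poles.
No finite singular points: the Taylor series at 0 converges everywhere.

The radius of convergence is infinite.


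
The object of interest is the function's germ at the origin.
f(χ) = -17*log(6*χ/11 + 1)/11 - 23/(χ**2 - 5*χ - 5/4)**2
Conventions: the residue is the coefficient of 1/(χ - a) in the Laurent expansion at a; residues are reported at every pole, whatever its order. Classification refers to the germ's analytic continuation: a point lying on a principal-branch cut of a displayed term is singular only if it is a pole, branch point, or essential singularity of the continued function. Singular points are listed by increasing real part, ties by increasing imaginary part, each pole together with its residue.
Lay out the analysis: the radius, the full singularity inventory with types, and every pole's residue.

Radius of convergence at 0: -5/2 + (1/2)*sqrt(30).
At -11/6: a logarithmic branch point.
At 5/2 - (1/2)*sqrt(30): a pole of order 2; residue -(23/450)*sqrt(30).
At 5/2 + (1/2)*sqrt(30): a pole of order 2; residue (23/450)*sqrt(30).

Denominator factor (χ**2 - 5*χ - 5/4)^2: discriminant 30, real irrational roots 5/2 + (1/2)*sqrt(30) and 5/2 - (1/2)*sqrt(30); poles of order 2, moduli 5/2 + (1/2)*sqrt(30) and -5/2 + (1/2)*sqrt(30).
Branch term (-17/11)*log(1 - χ/(-11/6)): its argument vanishes at χ = -11/6, a logarithmic branch point, modulus 11/6.
The radius of convergence is the smallest modulus among the singular points: -5/2 + (1/2)*sqrt(30).
The branch term is analytic at 5/2 - (1/2)*sqrt(30) and contributes nothing to the residue; only the rational part matters.
The factor χ**2 - 5*χ - 5/4 splits as (χ - a)(χ - a') with a = 5/2 - (1/2)*sqrt(30), a' = 5/2 + (1/2)*sqrt(30). At the order-2 pole a set g(χ) = (χ - a)^2*(rational part) = [-23] / (χ - a')^2.
Order-2 pole: residue = g'(a); g'(5/2 - (1/2)*sqrt(30)) = -(23/450)*sqrt(30), so the residue is -(23/450)*sqrt(30).
The branch term is analytic at 5/2 + (1/2)*sqrt(30) and contributes nothing to the residue; only the rational part matters.
The factor χ**2 - 5*χ - 5/4 splits as (χ - a)(χ - a') with a = 5/2 + (1/2)*sqrt(30), a' = 5/2 - (1/2)*sqrt(30). At the order-2 pole a set g(χ) = (χ - a)^2*(rational part) = [-23] / (χ - a')^2.
Order-2 pole: residue = g'(a); g'(5/2 + (1/2)*sqrt(30)) = (23/450)*sqrt(30), so the residue is (23/450)*sqrt(30).
List the singular points by increasing real part (a conjugate pair: the negative imaginary part first).


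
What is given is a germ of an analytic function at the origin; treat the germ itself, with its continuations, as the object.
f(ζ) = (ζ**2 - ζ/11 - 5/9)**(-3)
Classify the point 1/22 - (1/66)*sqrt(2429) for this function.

The point is a pole of order 3.

The denominator factor ζ**2 - ζ/11 - 5/9 vanishes at 1/22 - (1/66)*sqrt(2429) and appears to the power 3; the numerator there equals 1, nonzero, and no other factor vanishes.
Hence a pole whose order is the multiplicity, 3.


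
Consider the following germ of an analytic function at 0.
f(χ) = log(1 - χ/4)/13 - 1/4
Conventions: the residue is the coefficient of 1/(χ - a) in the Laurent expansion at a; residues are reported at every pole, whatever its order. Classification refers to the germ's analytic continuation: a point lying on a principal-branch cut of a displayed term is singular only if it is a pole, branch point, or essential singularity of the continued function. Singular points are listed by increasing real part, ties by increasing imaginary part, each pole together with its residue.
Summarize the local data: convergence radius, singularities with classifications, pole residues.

Radius of convergence at 0: 4.
At 4: a logarithmic branch point.

Branch term (1/13)*log(1 - χ/(4)): its argument vanishes at χ = 4, a logarithmic branch point, modulus 4.
The radius of convergence is the smallest modulus among the singular points: 4.


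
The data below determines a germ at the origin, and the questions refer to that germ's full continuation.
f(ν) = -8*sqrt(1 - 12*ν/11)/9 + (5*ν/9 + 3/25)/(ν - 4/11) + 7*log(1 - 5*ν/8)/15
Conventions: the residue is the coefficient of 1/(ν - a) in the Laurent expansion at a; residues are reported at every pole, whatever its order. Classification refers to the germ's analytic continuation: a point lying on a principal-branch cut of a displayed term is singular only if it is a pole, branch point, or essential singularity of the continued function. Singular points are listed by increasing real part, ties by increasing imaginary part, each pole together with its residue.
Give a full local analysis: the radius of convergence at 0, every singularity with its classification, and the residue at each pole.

Radius of convergence at 0: 4/11.
At 4/11: a pole of order 1; residue 797/2475.
At 11/12: an algebraic (square-root) branch point.
At 8/5: a logarithmic branch point.

Denominator factor (ν - 4/11): pole of order 1 at 4/11, modulus 4/11.
Branch term (-8/9)*sqrt(1 - ν/(11/12)): its argument vanishes at ν = 11/12, a square-root branch point, modulus 11/12.
Branch term (7/15)*log(1 - ν/(8/5)): its argument vanishes at ν = 8/5, a logarithmic branch point, modulus 8/5.
The radius of convergence is the smallest modulus among the singular points: 4/11.
The branch terms are analytic at 4/11 and contribute nothing to the residue; only the rational part matters.
At the order-1 pole 4/11 set g(ν) = (ν - (4/11))*(rational part) = 5*ν/9 + 3/25.
Simple pole: residue = g(a) at a = 4/11, which is 797/2475.
List the singular points by increasing real part (a conjugate pair: the negative imaginary part first).


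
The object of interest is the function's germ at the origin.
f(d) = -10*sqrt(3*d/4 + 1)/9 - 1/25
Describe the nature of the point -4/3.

The point is an algebraic (square-root) branch point.

The term (-10/9)*sqrt(1 - d/(-4/3)) has argument 1 - -4/3/(-4/3) = 0 at -4/3: a square-root (algebraic, two-sheeted) branch point; the remaining terms are analytic or single-valued there.


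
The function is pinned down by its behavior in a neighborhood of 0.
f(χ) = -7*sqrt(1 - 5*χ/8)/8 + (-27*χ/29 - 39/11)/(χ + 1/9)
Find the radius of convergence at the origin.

The radius of convergence is 1/9.

Denominator factor (χ + 1/9): pole of order 1 at -1/9, modulus 1/9.
Branch term (-7/8)*sqrt(1 - χ/(8/5)): its argument vanishes at χ = 8/5, a square-root branch point, modulus 8/5.
The radius of convergence is the smallest modulus among the singular points: 1/9.


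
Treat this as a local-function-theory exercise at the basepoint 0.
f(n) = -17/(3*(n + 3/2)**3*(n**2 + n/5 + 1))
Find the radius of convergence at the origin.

Denominator factor (n**2 + n/5 + 1): discriminant -99/25, complex-conjugate roots (-1/10) + ((3/10)*sqrt(11))*i and (-1/10) - ((3/10)*sqrt(11))*i; poles of order 1, moduli 1 and 1.
Denominator factor (n + 3/2)^3: pole of order 3 at -3/2, modulus 3/2.
The radius of convergence is the smallest modulus among the singular points: 1.

The radius of convergence is 1.


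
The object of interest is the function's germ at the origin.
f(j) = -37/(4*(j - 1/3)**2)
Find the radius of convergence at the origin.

The radius of convergence is 1/3.

Denominator factor (j - 1/3)^2: pole of order 2 at 1/3, modulus 1/3.
The radius of convergence is the smallest modulus among the singular points: 1/3.


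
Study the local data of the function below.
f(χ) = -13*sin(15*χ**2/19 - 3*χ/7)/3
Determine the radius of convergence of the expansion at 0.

The radius of convergence is infinite.

The factor sin(15*χ**2/19 - 3*χ/7) is entire and contributes no finite singular point.
The polynomial part has no poles.
No finite singular points: the Taylor series at 0 converges everywhere.


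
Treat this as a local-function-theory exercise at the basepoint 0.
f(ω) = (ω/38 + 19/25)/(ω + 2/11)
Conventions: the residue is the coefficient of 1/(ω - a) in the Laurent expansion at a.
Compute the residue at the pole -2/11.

At the order-1 pole -2/11 set g(ω) = (ω - (-2/11))*f(ω) = ω/38 + 19/25.
Simple pole: residue = g(a) at a = -2/11, which is 3946/5225.

The residue is 3946/5225.


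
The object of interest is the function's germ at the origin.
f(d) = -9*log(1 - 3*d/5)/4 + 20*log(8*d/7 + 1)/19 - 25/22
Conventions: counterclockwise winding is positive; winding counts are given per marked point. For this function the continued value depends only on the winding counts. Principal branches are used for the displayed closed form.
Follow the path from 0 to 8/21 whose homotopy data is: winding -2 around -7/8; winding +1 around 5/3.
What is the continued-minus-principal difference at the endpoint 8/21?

The rational part is single-valued and drops out of the difference; each branch term changes only by its own monodromy.
(-9/4)*log(1 - d/(5/3)): each positive loop around 5/3 adds 2*pi*i to the log, so winding +1 contributes (-9/4)*(1)*2*pi*i = -(9/2)*pi*i.
(20/19)*log(1 - d/(-7/8)): each positive loop around -7/8 adds 2*pi*i to the log, so winding -2 contributes (20/19)*(-2)*2*pi*i = -(80/19)*pi*i.
Summing the contributions at d = 8/21 gives -(331/38)*pi*i.

Continued minus principal equals -(331/38)*pi*i.


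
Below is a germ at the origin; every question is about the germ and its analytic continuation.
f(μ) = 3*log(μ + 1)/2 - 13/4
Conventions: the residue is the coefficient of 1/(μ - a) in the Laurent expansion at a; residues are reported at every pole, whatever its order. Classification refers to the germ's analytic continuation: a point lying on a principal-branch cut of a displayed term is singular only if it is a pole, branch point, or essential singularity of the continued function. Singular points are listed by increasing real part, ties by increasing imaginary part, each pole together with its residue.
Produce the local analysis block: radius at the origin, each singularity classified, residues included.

Branch term (3/2)*log(1 - μ/(-1)): its argument vanishes at μ = -1, a logarithmic branch point, modulus 1.
The radius of convergence is the smallest modulus among the singular points: 1.

Radius of convergence at 0: 1.
At -1: a logarithmic branch point.


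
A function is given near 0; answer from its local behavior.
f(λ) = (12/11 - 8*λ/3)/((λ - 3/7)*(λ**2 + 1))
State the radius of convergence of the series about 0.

The radius of convergence is 3/7.

Denominator factor (λ - 3/7): pole of order 1 at 3/7, modulus 3/7.
Denominator factor (λ**2 + 1): discriminant -4, complex-conjugate roots (1)*i and -(1)*i; poles of order 1, moduli 1 and 1.
The radius of convergence is the smallest modulus among the singular points: 3/7.


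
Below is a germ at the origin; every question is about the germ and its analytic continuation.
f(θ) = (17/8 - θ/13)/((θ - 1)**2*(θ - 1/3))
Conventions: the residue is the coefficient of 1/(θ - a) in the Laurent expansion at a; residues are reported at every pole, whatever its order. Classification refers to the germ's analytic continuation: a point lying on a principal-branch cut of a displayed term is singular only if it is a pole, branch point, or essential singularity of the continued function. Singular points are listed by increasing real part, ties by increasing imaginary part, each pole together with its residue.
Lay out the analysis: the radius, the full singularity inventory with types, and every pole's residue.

Denominator factor (θ - 1/3): pole of order 1 at 1/3, modulus 1/3.
Denominator factor (θ - 1)^2: pole of order 2 at 1, modulus 1.
The radius of convergence is the smallest modulus among the singular points: 1/3.
At the order-1 pole 1/3 set g(θ) = (θ - (1/3))*f(θ) = (17/8 - θ/13)/(θ - 1)**2.
Simple pole: residue = g(a) at a = 1/3, which is 1965/416.
At the order-2 pole 1 set g(θ) = (θ - (1))^2*f(θ) = (17/8 - θ/13)/(θ - 1/3).
Order-2 pole: residue = g'(a); g'(1) = -1965/416, so the residue is -1965/416.
List the singular points by increasing real part (a conjugate pair: the negative imaginary part first).

Radius of convergence at 0: 1/3.
At 1/3: a pole of order 1; residue 1965/416.
At 1: a pole of order 2; residue -1965/416.


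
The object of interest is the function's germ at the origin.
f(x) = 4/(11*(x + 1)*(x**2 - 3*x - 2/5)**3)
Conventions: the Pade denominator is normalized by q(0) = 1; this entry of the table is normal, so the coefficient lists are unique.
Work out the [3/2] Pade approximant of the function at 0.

Taylor coefficients needed (expand at 0): a_0 = -125/22, a_1 = 5875/44, a_2 = -8375/4, a_3 = 2406125/88, a_4 = -113058875/352, a_5 = 225293375/64.
Write the denominator as Q(x) = 1 + q1*x + q2*x^2. Requiring Q*f - P = O(x^6) with deg P <= 3 kills the coefficients of x^4..x^5 in Q*f:
  x^4: a_4 + q1*a_3 + q2*a_2 = 0, i.e. -113058875/352 + (2406125/88)*q1 + (-8375/4)*q2 = 0.
  x^5: a_5 + q1*a_4 + q2*a_3 = 0, i.e. 225293375/64 + (-113058875/352)*q1 + (2406125/88)*q2 = 0.
Solving this linear system: q1 = 18656901/992705, q2 = 730846493/7941640.
The numerator is Q*f truncated at degree 3: P0 = a_0 = -125/22; P1 = a_1 + q1*a_0 = 233583325/8735804; P2 = a_2 + q1*a_1 + q2*a_0 = -3746086125/34943216; P3 = a_3 + q1*a_2 + q2*a_1 = 19575276375/69886432.

The Pade approximant has numerator coefficients [-125/22, 233583325/8735804, -3746086125/34943216, 19575276375/69886432]; denominator coefficients [1, 18656901/992705, 730846493/7941640].
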